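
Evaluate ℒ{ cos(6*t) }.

s/(s^2 + 36)

L{cos(6t)} = s/(s^2 + 36).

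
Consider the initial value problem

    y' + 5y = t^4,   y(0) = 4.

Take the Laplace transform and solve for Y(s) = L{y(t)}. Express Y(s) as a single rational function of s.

Y(s) = (4*s^5 + 24)/(s^6 + 5*s^5)

Take the Laplace transform of both sides.
With L{y'} = sY - y(0) = sY - 4: the LHS transforms to (s + 5)Y - (4).
The right side is L{t^4} = 24/s^5.
So (s + 5)Y = 24/s^5 + (4).
Isolate Y and clear denominators.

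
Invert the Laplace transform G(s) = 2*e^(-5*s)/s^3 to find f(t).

The factor e^(-5s) signals a time shift by c = 5 (second shifting theorem).
L{t^2} = 2!/s^3 = 2/s^3, so L^-1{2/s^3} = t^2.
Hence the inverse is u(t - 5) times that function evaluated at t - 5.

f(t) = Heaviside(t - 5)*((t - 5)^2)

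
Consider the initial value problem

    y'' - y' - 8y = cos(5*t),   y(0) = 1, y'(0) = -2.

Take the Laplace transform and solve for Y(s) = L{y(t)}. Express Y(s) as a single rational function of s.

Y(s) = (s^3 - 3*s^2 + 26*s - 75)/(s^4 - s^3 + 17*s^2 - 25*s - 200)

Apply the Laplace transform to the equation.
Using L{y''} = s^2 Y - s·y(0) - y'(0) and L{y'} = sY - y(0), with y(0) = 1, y'(0) = -2, the left side becomes (s^2 - s - 8)Y - (s - 3).
The right side is L{cos(5*t)} = s/(s^2 + 25).
So (s^2 - s - 8)Y = s/(s^2 + 25) + (s - 3).
Divide through and combine into a single rational function.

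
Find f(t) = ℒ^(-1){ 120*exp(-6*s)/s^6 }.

f(t) = Heaviside(t - 6)*((t - 6)^5)

The factor e^(-6s) signals a time shift by c = 6 (second shifting theorem).
L{t^5} = 5!/s^6 = 120/s^6, so L^-1{120/s^6} = t^5.
Hence the inverse is u(t - 6) times that function evaluated at t - 6.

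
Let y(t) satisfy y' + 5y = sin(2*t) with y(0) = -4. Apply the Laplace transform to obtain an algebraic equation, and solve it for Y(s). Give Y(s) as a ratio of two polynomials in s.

Y(s) = (-4*s^2 - 14)/(s^3 + 5*s^2 + 4*s + 20)

Transform both sides with L{·}.
With L{y'} = sY - y(0) = sY - (-4): the LHS transforms to (s + 5)Y - (-4).
The right side is L{sin(2*t)} = 2/(s^2 + 4).
So (s + 5)Y = 2/(s^2 + 4) + (-4).
Divide through and combine into a single rational function.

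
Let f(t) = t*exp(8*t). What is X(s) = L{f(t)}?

L{e^(8t)} = 1/(s - 8).
Then apply L{t·g(t)} = -d/ds[G(s)] with G(s) = 1/(s - 8):
differentiating 1 time and applying the sign gives (s - 8)^(-2).

X(s) = (s - 8)^(-2)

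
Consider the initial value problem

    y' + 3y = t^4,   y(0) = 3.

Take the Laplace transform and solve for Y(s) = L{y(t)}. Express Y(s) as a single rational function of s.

Y(s) = (3*s^5 + 24)/(s^6 + 3*s^5)

Apply the Laplace transform to the equation.
Using L{y'} = sY - y(0) = sY - 3, the left side becomes (s + 3)Y - (3).
The right side is L{t^4} = 24/s^5.
So (s + 3)Y = 24/s^5 + (3).
Solve for Y(s) and write it as one ratio of polynomials.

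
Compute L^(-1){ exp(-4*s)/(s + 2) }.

The factor e^(-4s) signals a time shift by c = 4 (second shifting theorem).
L{e^(-2t)} = 1/(s + 2), so L^-1{1/(s + 2)} = exp(-2*t).
Hence the inverse is u(t - 4) times that function evaluated at t - 4.

Heaviside(t - 4)*(exp(-2*t + 8))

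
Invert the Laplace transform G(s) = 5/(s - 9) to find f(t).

Since L{e^(9t)} = 1/(s - 9), the inverse is e^(9*t), scaled by 5.

f(t) = 5*exp(9*t)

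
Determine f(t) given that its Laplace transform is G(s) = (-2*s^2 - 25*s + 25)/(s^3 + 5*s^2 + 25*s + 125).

f(t) = -sin(5*t) - 4*cos(5*t) + 2*exp(-5*t)

Factor the denominator: s^3 + 5*s^2 + 25*s + 125 = (s + 5)*(s^2 + 25).
Partial fraction decomposition gives [2/(s + 5)] + [-4*s/(s^2 + 25)] + [-5/(s^2 + 25)].
Invert each term: 2/(s + 5) ↔ 2e^(-5t); -4·s/(s^2 + 25) ↔ -4cos(5t); -1·5/(s^2 + 25) ↔ -sin(5t).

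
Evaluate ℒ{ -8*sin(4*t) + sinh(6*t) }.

-32/(s^2 + 16) + 6/(s^2 - 36)

Apply the Laplace transform termwise.
L{sinh(6t)} = 6/(s^2 - 36); (-8)·[L{sin(4t)} = 4/(s^2 + 16)].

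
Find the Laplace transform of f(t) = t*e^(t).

(s - 1)^(-2)

L{e^(t)} = 1/(s - 1).
Then apply L{t·g(t)} = -d/ds[H(s)] with H(s) = 1/(s - 1):
differentiating 1 time and applying the sign gives (s - 1)^(-2).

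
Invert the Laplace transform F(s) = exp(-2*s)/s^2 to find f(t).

The factor e^(-2s) signals a time shift by c = 2 (second shifting theorem).
L{t} = 1!/s^2 = 1/s^2, so L^-1{s^(-2)} = t.
Hence the inverse is u(t - 2) times that function evaluated at t - 2.

f(t) = Heaviside(t - 2)*(t - 2)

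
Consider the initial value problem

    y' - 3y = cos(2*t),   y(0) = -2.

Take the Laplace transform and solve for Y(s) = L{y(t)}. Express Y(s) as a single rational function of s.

Apply the Laplace transform to the equation.
With L{y'} = sY - y(0) = sY - (-2): the LHS transforms to (s - 3)Y - (-2).
The right side is L{cos(2*t)} = s/(s^2 + 4).
So (s - 3)Y = s/(s^2 + 4) + (-2).
Divide through and combine into a single rational function.

Y(s) = (-2*s^2 + s - 8)/(s^3 - 3*s^2 + 4*s - 12)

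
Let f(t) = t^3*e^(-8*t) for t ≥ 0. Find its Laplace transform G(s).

G(s) = 6/(s + 8)^4

L{t^3} = 3!/s^4 = 6/s^4.
By the first shifting theorem, multiplying by e^(-8t) replaces s with s + 8.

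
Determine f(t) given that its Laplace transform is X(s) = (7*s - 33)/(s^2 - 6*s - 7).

f(t) = 2*exp(7*t) + 5*exp(-t)

Factor the denominator: s^2 - 6*s - 7 = (s - 7)*(s + 1).
Partial fraction decomposition gives [2/(s - 7)] + [5/(s + 1)].
Invert each term: 2/(s - 7) ↔ 2e^(7t); 5/(s + 1) ↔ 5e^(-t).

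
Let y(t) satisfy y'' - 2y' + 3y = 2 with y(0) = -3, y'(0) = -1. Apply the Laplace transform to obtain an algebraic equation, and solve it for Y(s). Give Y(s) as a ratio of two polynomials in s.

Transform both sides with L{·}.
The derivative rules (L{y''} = s^2 Y - s·y(0) - y'(0) and L{y'} = sY - y(0), with y(0) = -3, y'(0) = -1) turn the left side into (s^2 - 2*s + 3)Y - (-3*s + 5).
The right side is L{2} = 2/s.
So (s^2 - 2*s + 3)Y = 2/s + (-3*s + 5).
Divide through and combine into a single rational function.

Y(s) = (-3*s^2 + 5*s + 2)/(s^3 - 2*s^2 + 3*s)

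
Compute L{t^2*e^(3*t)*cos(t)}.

L{cos(t)} = s/(s^2 + 1).
Multiplying by e^(3t) shifts s → s - 3, so L{e^(3*t)*cos(t)} = (s - 3)/((s - 3)^2 + 1).
Then apply L{t^2·g(t)} = (-1)^2 d^2/ds^2[H(s)] with H(s) = (s - 3)/((s - 3)^2 + 1):
differentiating 2 times and applying the sign gives 2*(s - 3)*(s^2 - 6*s + 6)/(s^2 - 6*s + 10)^3.

2*(s - 3)*(s^2 - 6*s + 6)/(s^2 - 6*s + 10)^3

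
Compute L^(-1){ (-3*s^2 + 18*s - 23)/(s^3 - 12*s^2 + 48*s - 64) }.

Factor the denominator: s^3 - 12*s^2 + 48*s - 64 = (s - 4)^3.
Partial fraction decomposition gives [-3/(s - 4)] + [-6/(s - 4)^2] + [(s - 4)^(-3)].
Invert each term: -3/(s - 4) ↔ -3e^(4t); -6/(s - 4)^2 ↔ -6t·e^(4t); 1/(s - 4)^3 ↔ (1/2)t^2·e^(4t).

t^2*exp(4*t)/2 - 6*t*exp(4*t) - 3*exp(4*t)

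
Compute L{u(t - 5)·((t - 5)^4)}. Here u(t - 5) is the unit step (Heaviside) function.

24*exp(-5*s)/s^5

By the second shifting theorem, L{u(t - c)·g(t - c)} = e^(-cs)·H(s) with c = 5 and H(s) = L{g(t)}.
L{t^4} = 4!/s^5 = 24/s^5.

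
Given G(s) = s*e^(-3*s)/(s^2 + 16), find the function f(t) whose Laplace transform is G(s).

f(t) = Heaviside(t - 3)*(cos(4*t - 12))

The factor e^(-3s) signals a time shift by c = 3 (second shifting theorem).
L{cos(4t)} = s/(s^2 + 16), so L^-1{s/(s^2 + 16)} = cos(4*t).
Hence the inverse is u(t - 3) times that function evaluated at t - 3.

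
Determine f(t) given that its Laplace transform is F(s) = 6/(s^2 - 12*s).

Rewrite the denominator: s^2 - 12*s = (s - 6)^2 - 36.
The form in (s - 6) signals a first-shifting-theorem factor e^(6t).
Since L{sinh(6t)} = 6/(s^2 - 36), the inverse is exp(6*t)*sinh(6*t).

f(t) = exp(6*t)*sinh(6*t)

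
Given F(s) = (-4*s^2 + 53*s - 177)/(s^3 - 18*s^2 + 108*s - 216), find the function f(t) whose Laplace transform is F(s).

f(t) = -3*t^2*exp(6*t)/2 + 5*t*exp(6*t) - 4*exp(6*t)

Factor the denominator: s^3 - 18*s^2 + 108*s - 216 = (s - 6)^3.
Partial fraction decomposition gives [-4/(s - 6)] + [5/(s - 6)^2] + [-3/(s - 6)^3].
Invert each term: -4/(s - 6) ↔ -4e^(6t); 5/(s - 6)^2 ↔ 5t·e^(6t); -3/(s - 6)^3 ↔ (-3/2)t^2·e^(6t).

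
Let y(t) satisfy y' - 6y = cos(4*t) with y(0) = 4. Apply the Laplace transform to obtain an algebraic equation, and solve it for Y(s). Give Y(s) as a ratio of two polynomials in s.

Y(s) = (4*s^2 + s + 64)/(s^3 - 6*s^2 + 16*s - 96)

Apply the Laplace transform to the equation.
With L{y'} = sY - y(0) = sY - 4: the LHS transforms to (s - 6)Y - (4).
The right side is L{cos(4*t)} = s/(s^2 + 16).
So (s - 6)Y = s/(s^2 + 16) + (4).
Solve for Y(s) and write it as one ratio of polynomials.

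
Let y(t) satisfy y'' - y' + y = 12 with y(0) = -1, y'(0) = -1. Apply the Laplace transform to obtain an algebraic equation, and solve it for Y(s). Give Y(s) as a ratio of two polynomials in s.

Y(s) = (-s^2 + 12)/(s^3 - s^2 + s)

Laplace-transform each side.
Using L{y''} = s^2 Y - s·y(0) - y'(0) and L{y'} = sY - y(0), with y(0) = -1, y'(0) = -1, the left side becomes (s^2 - s + 1)Y - (-s).
The right side is L{12} = 12/s.
So (s^2 - s + 1)Y = 12/s + (-s).
Divide through and combine into a single rational function.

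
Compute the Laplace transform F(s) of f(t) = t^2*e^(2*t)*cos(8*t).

L{cos(8t)} = s/(s^2 + 64).
Multiplying by e^(2t) shifts s → s - 2, so L{e^(2*t)*cos(8*t)} = (s - 2)/((s - 2)^2 + 64).
Then apply L{t^2·g(t)} = (-1)^2 d^2/ds^2[G(s)] with G(s) = (s - 2)/((s - 2)^2 + 64):
differentiating 2 times and applying the sign gives 2*(s - 2)*(s^2 - 4*s - 188)/(s^2 - 4*s + 68)^3.

F(s) = 2*(s - 2)*(s^2 - 4*s - 188)/(s^2 - 4*s + 68)^3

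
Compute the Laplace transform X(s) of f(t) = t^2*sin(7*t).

X(s) = 14*(3*s^2 - 49)/(s^2 + 49)^3

L{sin(7t)} = 7/(s^2 + 49).
Then apply L{t^2·g(t)} = (-1)^2 d^2/ds^2[G(s)] with G(s) = 7/(s^2 + 49):
differentiating 2 times and applying the sign gives 14*(3*s^2 - 49)/(s^2 + 49)^3.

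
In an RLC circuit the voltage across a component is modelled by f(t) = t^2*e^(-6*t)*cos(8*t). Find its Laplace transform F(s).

L{cos(8t)} = s/(s^2 + 64).
Multiplying by e^(-6t) shifts s → s + 6, so L{e^(-6*t)*cos(8*t)} = (s + 6)/((s + 6)^2 + 64).
Then apply L{t^2·g(t)} = (-1)^2 d^2/ds^2[G(s)] with G(s) = (s + 6)/((s + 6)^2 + 64):
differentiating 2 times and applying the sign gives 2*(s + 6)*(s^2 + 12*s - 156)/(s^2 + 12*s + 100)^3.

F(s) = 2*(s + 6)*(s^2 + 12*s - 156)/(s^2 + 12*s + 100)^3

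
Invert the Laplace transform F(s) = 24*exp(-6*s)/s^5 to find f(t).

f(t) = Heaviside(t - 6)*((t - 6)^4)

The factor e^(-6s) signals a time shift by c = 6 (second shifting theorem).
L{t^4} = 4!/s^5 = 24/s^5, so L^-1{24/s^5} = t^4.
Hence the inverse is u(t - 6) times that function evaluated at t - 6.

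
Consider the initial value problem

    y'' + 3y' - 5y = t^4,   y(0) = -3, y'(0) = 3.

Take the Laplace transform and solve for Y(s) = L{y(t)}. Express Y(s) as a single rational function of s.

Transform both sides with L{·}.
With L{y''} = s^2 Y - s·y(0) - y'(0) and L{y'} = sY - y(0), with y(0) = -3, y'(0) = 3: the LHS transforms to (s^2 + 3*s - 5)Y - (-3*s - 6).
The right side is L{t^4} = 24/s^5.
So (s^2 + 3*s - 5)Y = 24/s^5 + (-3*s - 6).
Isolate Y and clear denominators.

Y(s) = (-3*s^6 - 6*s^5 + 24)/(s^7 + 3*s^6 - 5*s^5)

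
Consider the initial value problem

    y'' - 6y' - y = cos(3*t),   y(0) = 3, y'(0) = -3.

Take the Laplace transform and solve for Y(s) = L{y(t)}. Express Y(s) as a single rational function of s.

Transform both sides with L{·}.
The derivative rules (L{y''} = s^2 Y - s·y(0) - y'(0) and L{y'} = sY - y(0), with y(0) = 3, y'(0) = -3) turn the left side into (s^2 - 6*s - 1)Y - (3*s - 21).
The right side is L{cos(3*t)} = s/(s^2 + 9).
So (s^2 - 6*s - 1)Y = s/(s^2 + 9) + (3*s - 21).
Isolate Y and clear denominators.

Y(s) = (3*s^3 - 21*s^2 + 28*s - 189)/(s^4 - 6*s^3 + 8*s^2 - 54*s - 9)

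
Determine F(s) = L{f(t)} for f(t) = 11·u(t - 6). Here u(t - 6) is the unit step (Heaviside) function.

By the second shifting theorem, L{u(t - c)·g(t - c)} = e^(-cs)·G(s) with c = 6 and G(s) = L{g(t)}.
L{11} = 11/s.

F(s) = 11*exp(-6*s)/s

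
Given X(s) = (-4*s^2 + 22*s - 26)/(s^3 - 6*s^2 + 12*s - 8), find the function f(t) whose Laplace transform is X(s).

Factor the denominator: s^3 - 6*s^2 + 12*s - 8 = (s - 2)^3.
Partial fraction decomposition gives [-4/(s - 2)] + [6/(s - 2)^2] + [2/(s - 2)^3].
Invert each term: -4/(s - 2) ↔ -4e^(2t); 6/(s - 2)^2 ↔ 6t·e^(2t); 2/(s - 2)^3 ↔ (1)t^2·e^(2t).

f(t) = t^2*exp(2*t) + 6*t*exp(2*t) - 4*exp(2*t)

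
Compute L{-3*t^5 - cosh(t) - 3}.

By linearity of the Laplace transform, transform each term separately.
L{-3} = -3/s; (-3)·[L{t^5} = 5!/s^6 = 120/s^6]; (-1)·[L{cosh(t)} = s/(s^2 - 1)].

-s/(s^2 - 1) - 3/s - 360/s^6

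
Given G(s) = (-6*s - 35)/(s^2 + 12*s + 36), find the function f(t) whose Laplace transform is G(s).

Factor the denominator: s^2 + 12*s + 36 = (s + 6)^2.
Partial fraction decomposition gives [-6/(s + 6)] + [(s + 6)^(-2)].
Invert each term: -6/(s + 6) ↔ -6e^(-6t); 1/(s + 6)^2 ↔ t·e^(-6t).

f(t) = t*exp(-6*t) - 6*exp(-6*t)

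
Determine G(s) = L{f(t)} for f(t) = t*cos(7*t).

L{cos(7t)} = s/(s^2 + 49).
Then apply L{t·g(t)} = -d/ds[H(s)] with H(s) = s/(s^2 + 49):
differentiating 1 time and applying the sign gives (s - 7)*(s + 7)/(s^2 + 49)^2.

G(s) = (s - 7)*(s + 7)/(s^2 + 49)^2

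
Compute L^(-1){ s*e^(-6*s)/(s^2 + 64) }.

Heaviside(t - 6)*(cos(8*t - 48))

The factor e^(-6s) signals a time shift by c = 6 (second shifting theorem).
L{cos(8t)} = s/(s^2 + 64), so L^-1{s/(s^2 + 64)} = cos(8*t).
Hence the inverse is u(t - 6) times that function evaluated at t - 6.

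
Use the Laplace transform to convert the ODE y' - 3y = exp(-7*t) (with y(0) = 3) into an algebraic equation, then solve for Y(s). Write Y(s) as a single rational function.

Laplace-transform each side.
Using L{y'} = sY - y(0) = sY - 3, the left side becomes (s - 3)Y - (3).
The right side is L{exp(-7*t)} = 1/(s + 7).
So (s - 3)Y = 1/(s + 7) + (3).
Divide through and combine into a single rational function.

Y(s) = (3*s + 22)/(s^2 + 4*s - 21)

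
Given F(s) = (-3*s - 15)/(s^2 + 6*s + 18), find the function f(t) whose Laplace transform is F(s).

f(t) = -2*exp(-3*t)*sin(3*t) - 3*exp(-3*t)*cos(3*t)

Complete the square in the denominator: s^2 + 6*s + 18 = (s + 3)^2 + 3^2.
Split the numerator to match: -3*s - 15 = -3·(s + 3) - 2·3.
Invert each term: -3·(s + 3)/((s + 3)^2 + 9) ↔ -3e^(-3t)cos(3t); -2·3/((s + 3)^2 + 9) ↔ -2e^(-3t)sin(3t).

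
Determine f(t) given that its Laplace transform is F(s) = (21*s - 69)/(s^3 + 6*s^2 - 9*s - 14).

Factor the denominator: s^3 + 6*s^2 - 9*s - 14 = (s - 2)*(s + 1)*(s + 7).
Partial fraction decomposition gives [-4/(s + 7)] + [-1/(s - 2)] + [5/(s + 1)].
Invert each term: -4/(s + 7) ↔ -4e^(-7t); -1/(s - 2) ↔ -e^(2t); 5/(s + 1) ↔ 5e^(-t).

f(t) = -exp(2*t) + 5*exp(-t) - 4*exp(-7*t)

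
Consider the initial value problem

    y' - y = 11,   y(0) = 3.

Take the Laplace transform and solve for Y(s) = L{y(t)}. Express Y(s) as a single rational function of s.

Apply the Laplace transform to the equation.
Using L{y'} = sY - y(0) = sY - 3, the left side becomes (s - 1)Y - (3).
The right side is L{11} = 11/s.
So (s - 1)Y = 11/s + (3).
Divide through and combine into a single rational function.

Y(s) = (3*s + 11)/(s^2 - s)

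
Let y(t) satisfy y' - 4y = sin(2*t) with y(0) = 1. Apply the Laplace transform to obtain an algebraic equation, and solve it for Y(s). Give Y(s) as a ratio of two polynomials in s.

Y(s) = (s^2 + 6)/(s^3 - 4*s^2 + 4*s - 16)

Take the Laplace transform of both sides.
With L{y'} = sY - y(0) = sY - 1: the LHS transforms to (s - 4)Y - (1).
The right side is L{sin(2*t)} = 2/(s^2 + 4).
So (s - 4)Y = 2/(s^2 + 4) + (1).
Solve for Y(s) and write it as one ratio of polynomials.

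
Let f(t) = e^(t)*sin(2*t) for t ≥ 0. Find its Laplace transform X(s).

L{sin(2t)} = 2/(s^2 + 4).
By the first shifting theorem, multiplying by e^(t) replaces s with s - 1.

X(s) = 2/((s - 1)^2 + 4)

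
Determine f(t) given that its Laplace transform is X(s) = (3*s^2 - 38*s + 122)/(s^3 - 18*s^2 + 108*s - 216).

Factor the denominator: s^3 - 18*s^2 + 108*s - 216 = (s - 6)^3.
Partial fraction decomposition gives [3/(s - 6)] + [-2/(s - 6)^2] + [2/(s - 6)^3].
Invert each term: 3/(s - 6) ↔ 3e^(6t); -2/(s - 6)^2 ↔ -2t·e^(6t); 2/(s - 6)^3 ↔ (1)t^2·e^(6t).

f(t) = t^2*exp(6*t) - 2*t*exp(6*t) + 3*exp(6*t)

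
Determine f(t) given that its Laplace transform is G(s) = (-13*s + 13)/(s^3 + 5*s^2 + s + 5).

Factor the denominator: s^3 + 5*s^2 + s + 5 = (s + 5)*(s^2 + 1).
Partial fraction decomposition gives [3/(s + 5)] + [-3*s/(s^2 + 1)] + [2/(s^2 + 1)].
Invert each term: 3/(s + 5) ↔ 3e^(-5t); -3·s/(s^2 + 1) ↔ -3cos(t); 2·1/(s^2 + 1) ↔ 2sin(t).

f(t) = 2*sin(t) - 3*cos(t) + 3*exp(-5*t)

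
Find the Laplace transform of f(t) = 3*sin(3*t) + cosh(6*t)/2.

Apply the Laplace transform termwise.
(3)·[L{sin(3t)} = 3/(s^2 + 9)]; (1/2)·[L{cosh(6t)} = s/(s^2 - 36)].

s/(2*(s^2 - 36)) + 9/(s^2 + 9)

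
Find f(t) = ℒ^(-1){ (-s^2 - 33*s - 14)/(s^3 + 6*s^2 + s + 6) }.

Factor the denominator: s^3 + 6*s^2 + s + 6 = (s + 6)*(s^2 + 1).
Partial fraction decomposition gives [4/(s + 6)] + [-5*s/(s^2 + 1)] + [-3/(s^2 + 1)].
Invert each term: 4/(s + 6) ↔ 4e^(-6t); -5·s/(s^2 + 1) ↔ -5cos(t); -3·1/(s^2 + 1) ↔ -3sin(t).

f(t) = -3*sin(t) - 5*cos(t) + 4*exp(-6*t)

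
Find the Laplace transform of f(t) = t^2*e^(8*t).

L{e^(8t)} = 1/(s - 8).
Then apply L{t^2·g(t)} = (-1)^2 d^2/ds^2[G(s)] with G(s) = 1/(s - 8):
differentiating 2 times and applying the sign gives 2/(s - 8)^3.

2/(s - 8)^3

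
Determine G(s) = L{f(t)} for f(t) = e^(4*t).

G(s) = 1/(s - 4)

L{e^(4t)} = 1/(s - 4).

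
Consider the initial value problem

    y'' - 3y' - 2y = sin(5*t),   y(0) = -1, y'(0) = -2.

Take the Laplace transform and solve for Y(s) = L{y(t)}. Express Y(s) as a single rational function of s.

Y(s) = (-s^3 + s^2 - 25*s + 30)/(s^4 - 3*s^3 + 23*s^2 - 75*s - 50)

Transform both sides with L{·}.
The derivative rules (L{y''} = s^2 Y - s·y(0) - y'(0) and L{y'} = sY - y(0), with y(0) = -1, y'(0) = -2) turn the left side into (s^2 - 3*s - 2)Y - (-s + 1).
The right side is L{sin(5*t)} = 5/(s^2 + 25).
So (s^2 - 3*s - 2)Y = 5/(s^2 + 25) + (-s + 1).
Divide through and combine into a single rational function.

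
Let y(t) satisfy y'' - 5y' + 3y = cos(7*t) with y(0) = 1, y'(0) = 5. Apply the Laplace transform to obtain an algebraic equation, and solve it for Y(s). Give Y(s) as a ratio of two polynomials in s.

Laplace-transform each side.
Using L{y''} = s^2 Y - s·y(0) - y'(0) and L{y'} = sY - y(0), with y(0) = 1, y'(0) = 5, the left side becomes (s^2 - 5*s + 3)Y - (s).
The right side is L{cos(7*t)} = s/(s^2 + 49).
So (s^2 - 5*s + 3)Y = s/(s^2 + 49) + (s).
Solve for Y(s) and write it as one ratio of polynomials.

Y(s) = (s^3 + 50*s)/(s^4 - 5*s^3 + 52*s^2 - 245*s + 147)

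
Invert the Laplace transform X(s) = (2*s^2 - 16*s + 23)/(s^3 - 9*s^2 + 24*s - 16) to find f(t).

Factor the denominator: s^3 - 9*s^2 + 24*s - 16 = (s - 4)^2*(s - 1).
Partial fraction decomposition gives [1/(s - 4)] + [-3/(s - 4)^2] + [1/(s - 1)].
Invert each term: 1/(s - 4) ↔ e^(4t); -3/(s - 4)^2 ↔ -3t·e^(4t); 1/(s - 1) ↔ e^(t).

f(t) = -3*t*exp(4*t) + exp(4*t) + exp(t)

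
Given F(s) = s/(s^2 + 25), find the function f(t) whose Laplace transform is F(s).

Since L{cos(5t)} = s/(s^2 + 25), the inverse is cos(5*t).

f(t) = cos(5*t)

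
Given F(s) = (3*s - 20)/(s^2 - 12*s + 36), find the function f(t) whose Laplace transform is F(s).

Factor the denominator: s^2 - 12*s + 36 = (s - 6)^2.
Partial fraction decomposition gives [3/(s - 6)] + [-2/(s - 6)^2].
Invert each term: 3/(s - 6) ↔ 3e^(6t); -2/(s - 6)^2 ↔ -2t·e^(6t).

f(t) = -2*t*exp(6*t) + 3*exp(6*t)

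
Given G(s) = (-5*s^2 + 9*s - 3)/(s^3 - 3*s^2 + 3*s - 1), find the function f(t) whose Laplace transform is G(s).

Factor the denominator: s^3 - 3*s^2 + 3*s - 1 = (s - 1)^3.
Partial fraction decomposition gives [-5/(s - 1)] + [-1/(s - 1)^2] + [(s - 1)^(-3)].
Invert each term: -5/(s - 1) ↔ -5e^(t); -1/(s - 1)^2 ↔ -t·e^(t); 1/(s - 1)^3 ↔ (1/2)t^2·e^(t).

f(t) = t^2*exp(t)/2 - t*exp(t) - 5*exp(t)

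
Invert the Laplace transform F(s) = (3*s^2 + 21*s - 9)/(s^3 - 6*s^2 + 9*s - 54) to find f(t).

f(t) = 5*exp(6*t) + 3*sin(3*t) - 2*cos(3*t)

Factor the denominator: s^3 - 6*s^2 + 9*s - 54 = (s - 6)*(s^2 + 9).
Partial fraction decomposition gives [5/(s - 6)] + [-2*s/(s^2 + 9)] + [9/(s^2 + 9)].
Invert each term: 5/(s - 6) ↔ 5e^(6t); -2·s/(s^2 + 9) ↔ -2cos(3t); 3·3/(s^2 + 9) ↔ 3sin(3t).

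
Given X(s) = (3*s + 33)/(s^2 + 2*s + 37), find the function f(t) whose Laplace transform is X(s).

f(t) = 5*exp(-t)*sin(6*t) + 3*exp(-t)*cos(6*t)

Complete the square in the denominator: s^2 + 2*s + 37 = (s + 1)^2 + 6^2.
Split the numerator to match: 3*s + 33 = 3·(s + 1) + 5·6.
Invert each term: 3·(s + 1)/((s + 1)^2 + 36) ↔ 3e^(-t)cos(6t); 5·6/((s + 1)^2 + 36) ↔ 5e^(-t)sin(6t).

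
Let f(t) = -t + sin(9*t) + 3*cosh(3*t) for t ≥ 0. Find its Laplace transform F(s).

F(s) = 3*s/(s^2 - 9) + 9/(s^2 + 81) - 1/s^2

The transform is linear, so treat each term independently.
(3)·[L{cosh(3t)} = s/(s^2 - 9)]; (-1)·[L{t} = 1!/s^2 = 1/s^2]; L{sin(9t)} = 9/(s^2 + 81).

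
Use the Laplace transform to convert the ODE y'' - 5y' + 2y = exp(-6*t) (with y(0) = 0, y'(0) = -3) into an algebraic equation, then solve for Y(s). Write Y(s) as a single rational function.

Take the Laplace transform of both sides.
The derivative rules (L{y''} = s^2 Y - s·y(0) - y'(0) and L{y'} = sY - y(0), with y(0) = 0, y'(0) = -3) turn the left side into (s^2 - 5*s + 2)Y - (-3).
The right side is L{exp(-6*t)} = 1/(s + 6).
So (s^2 - 5*s + 2)Y = 1/(s + 6) + (-3).
Solve for Y(s) and write it as one ratio of polynomials.

Y(s) = (-3*s - 17)/(s^3 + s^2 - 28*s + 12)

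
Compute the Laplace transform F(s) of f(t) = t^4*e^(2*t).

F(s) = 24/(s - 2)^5

L{t^4} = 4!/s^5 = 24/s^5.
By the first shifting theorem, multiplying by e^(2t) replaces s with s - 2.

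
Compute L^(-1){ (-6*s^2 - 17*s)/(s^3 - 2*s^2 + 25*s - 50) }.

-2*exp(2*t) - 5*sin(5*t) - 4*cos(5*t)

Factor the denominator: s^3 - 2*s^2 + 25*s - 50 = (s - 2)*(s^2 + 25).
Partial fraction decomposition gives [-2/(s - 2)] + [-4*s/(s^2 + 25)] + [-25/(s^2 + 25)].
Invert each term: -2/(s - 2) ↔ -2e^(2t); -4·s/(s^2 + 25) ↔ -4cos(5t); -5·5/(s^2 + 25) ↔ -5sin(5t).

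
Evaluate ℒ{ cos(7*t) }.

s/(s^2 + 49)

L{cos(7t)} = s/(s^2 + 49).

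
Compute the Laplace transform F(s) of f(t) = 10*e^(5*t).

L{10} = 10/s.
By the first shifting theorem, multiplying by e^(5t) replaces s with s - 5.

F(s) = 10/(s - 5)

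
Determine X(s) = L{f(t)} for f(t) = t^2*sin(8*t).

X(s) = 16*(3*s^2 - 64)/(s^2 + 64)^3

L{sin(8t)} = 8/(s^2 + 64).
Then apply L{t^2·g(t)} = (-1)^2 d^2/ds^2[G(s)] with G(s) = 8/(s^2 + 64):
differentiating 2 times and applying the sign gives 16*(3*s^2 - 64)/(s^2 + 64)^3.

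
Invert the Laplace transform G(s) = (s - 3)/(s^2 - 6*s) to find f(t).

f(t) = exp(3*t)*cosh(3*t)

Rewrite the denominator: s^2 - 6*s = (s - 3)^2 - 9.
The form in (s - 3) signals a first-shifting-theorem factor e^(3t).
Since L{cosh(3t)} = s/(s^2 - 9), the inverse is e^(3*t)*cosh(3*t).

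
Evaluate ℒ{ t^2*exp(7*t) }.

2/(s - 7)^3

L{e^(7t)} = 1/(s - 7).
Then apply L{t^2·g(t)} = (-1)^2 d^2/ds^2[H(s)] with H(s) = 1/(s - 7):
differentiating 2 times and applying the sign gives 2/(s - 7)^3.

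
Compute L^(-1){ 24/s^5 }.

t^4

Since L{t^4} = 4!/s^5 = 24/s^5, the inverse is t^4.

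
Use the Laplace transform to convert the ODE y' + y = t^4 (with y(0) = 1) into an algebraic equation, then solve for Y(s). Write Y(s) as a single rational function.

Transform both sides with L{·}.
Using L{y'} = sY - y(0) = sY - 1, the left side becomes (s + 1)Y - (1).
The right side is L{t^4} = 24/s^5.
So (s + 1)Y = 24/s^5 + (1).
Isolate Y and clear denominators.

Y(s) = (s^5 + 24)/(s^6 + s^5)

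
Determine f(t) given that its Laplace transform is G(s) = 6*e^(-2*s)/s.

The factor e^(-2s) signals a time shift by c = 2 (second shifting theorem).
L{6} = 6/s, so L^-1{6/s} = 6.
Hence the inverse is u(t - 2) times that function evaluated at t - 2.

f(t) = Heaviside(t - 2)*(6)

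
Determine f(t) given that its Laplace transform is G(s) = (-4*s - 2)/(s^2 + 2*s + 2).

f(t) = 2*exp(-t)*sin(t) - 4*exp(-t)*cos(t)

Complete the square in the denominator: s^2 + 2*s + 2 = (s + 1)^2 + 1^2.
Split the numerator to match: -4*s - 2 = -4·(s + 1) + 2·1.
Invert each term: -4·(s + 1)/((s + 1)^2 + 1) ↔ -4e^(-t)cos(t); 2·1/((s + 1)^2 + 1) ↔ 2e^(-t)sin(t).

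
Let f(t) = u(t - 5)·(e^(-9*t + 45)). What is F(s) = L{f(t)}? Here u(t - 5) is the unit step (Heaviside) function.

By the second shifting theorem, L{u(t - c)·g(t - c)} = e^(-cs)·G(s) with c = 5 and G(s) = L{g(t)}.
L{e^(-9t)} = 1/(s + 9).

F(s) = exp(-5*s)/(s + 9)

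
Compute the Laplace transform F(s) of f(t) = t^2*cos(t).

L{cos(t)} = s/(s^2 + 1).
Then apply L{t^2·g(t)} = (-1)^2 d^2/ds^2[G(s)] with G(s) = s/(s^2 + 1):
differentiating 2 times and applying the sign gives 2*s*(s^2 - 3)/(s^2 + 1)^3.

F(s) = 2*s*(s^2 - 3)/(s^2 + 1)^3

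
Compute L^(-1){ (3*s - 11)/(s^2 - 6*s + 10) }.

Complete the square in the denominator: s^2 - 6*s + 10 = (s - 3)^2 + 1^2.
Split the numerator to match: 3*s - 11 = 3·(s - 3) - 2·1.
Invert each term: 3·(s - 3)/((s - 3)^2 + 1) ↔ 3e^(3t)cos(t); -2·1/((s - 3)^2 + 1) ↔ -2e^(3t)sin(t).

-2*exp(3*t)*sin(t) + 3*exp(3*t)*cos(t)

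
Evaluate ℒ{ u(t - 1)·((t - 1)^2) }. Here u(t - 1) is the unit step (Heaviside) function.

By the second shifting theorem, L{u(t - c)·g(t - c)} = e^(-cs)·G(s) with c = 1 and G(s) = L{g(t)}.
L{t^2} = 2!/s^3 = 2/s^3.

2*exp(-s)/s^3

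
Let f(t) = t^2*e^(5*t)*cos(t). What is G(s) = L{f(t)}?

G(s) = 2*(s - 5)*(s^2 - 10*s + 22)/(s^2 - 10*s + 26)^3

L{cos(t)} = s/(s^2 + 1).
Multiplying by e^(5t) shifts s → s - 5, so L{e^(5*t)*cos(t)} = (s - 5)/((s - 5)^2 + 1).
Then apply L{t^2·g(t)} = (-1)^2 d^2/ds^2[H(s)] with H(s) = (s - 5)/((s - 5)^2 + 1):
differentiating 2 times and applying the sign gives 2*(s - 5)*(s^2 - 10*s + 22)/(s^2 - 10*s + 26)^3.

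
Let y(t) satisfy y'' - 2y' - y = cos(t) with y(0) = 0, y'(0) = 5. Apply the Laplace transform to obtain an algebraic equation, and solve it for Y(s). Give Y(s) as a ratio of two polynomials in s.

Apply the Laplace transform to the equation.
The derivative rules (L{y''} = s^2 Y - s·y(0) - y'(0) and L{y'} = sY - y(0), with y(0) = 0, y'(0) = 5) turn the left side into (s^2 - 2*s - 1)Y - (5).
The right side is L{cos(t)} = s/(s^2 + 1).
So (s^2 - 2*s - 1)Y = s/(s^2 + 1) + (5).
Solve for Y(s) and write it as one ratio of polynomials.

Y(s) = (5*s^2 + s + 5)/(s^4 - 2*s^3 - 2*s - 1)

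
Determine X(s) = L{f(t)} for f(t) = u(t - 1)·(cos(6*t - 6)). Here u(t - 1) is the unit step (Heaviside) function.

By the second shifting theorem, L{u(t - c)·g(t - c)} = e^(-cs)·G(s) with c = 1 and G(s) = L{g(t)}.
L{cos(6t)} = s/(s^2 + 36).

X(s) = s*exp(-s)/(s^2 + 36)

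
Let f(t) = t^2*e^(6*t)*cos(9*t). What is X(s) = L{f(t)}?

X(s) = 2*(s - 6)*(s^2 - 12*s - 207)/(s^2 - 12*s + 117)^3

L{cos(9t)} = s/(s^2 + 81).
Multiplying by e^(6t) shifts s → s - 6, so L{e^(6*t)*cos(9*t)} = (s - 6)/((s - 6)^2 + 81).
Then apply L{t^2·g(t)} = (-1)^2 d^2/ds^2[G(s)] with G(s) = (s - 6)/((s - 6)^2 + 81):
differentiating 2 times and applying the sign gives 2*(s - 6)*(s^2 - 12*s - 207)/(s^2 - 12*s + 117)^3.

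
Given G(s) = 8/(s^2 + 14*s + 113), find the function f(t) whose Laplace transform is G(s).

Rewrite the denominator: s^2 + 14*s + 113 = (s + 7)^2 + 64.
The form in (s + 7) signals a first-shifting-theorem factor e^(-7t).
Since L{sin(8t)} = 8/(s^2 + 64), the inverse is exp(-7*t)*sin(8*t).

f(t) = exp(-7*t)*sin(8*t)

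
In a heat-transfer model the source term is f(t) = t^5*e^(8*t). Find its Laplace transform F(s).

L{t^5} = 5!/s^6 = 120/s^6.
By the first shifting theorem, multiplying by e^(8t) replaces s with s - 8.

F(s) = 120/(s - 8)^6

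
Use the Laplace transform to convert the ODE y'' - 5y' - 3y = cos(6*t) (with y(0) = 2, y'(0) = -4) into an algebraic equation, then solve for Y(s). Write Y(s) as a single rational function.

Y(s) = (2*s^3 - 14*s^2 + 73*s - 504)/(s^4 - 5*s^3 + 33*s^2 - 180*s - 108)

Apply the Laplace transform to the equation.
With L{y''} = s^2 Y - s·y(0) - y'(0) and L{y'} = sY - y(0), with y(0) = 2, y'(0) = -4: the LHS transforms to (s^2 - 5*s - 3)Y - (2*s - 14).
The right side is L{cos(6*t)} = s/(s^2 + 36).
So (s^2 - 5*s - 3)Y = s/(s^2 + 36) + (2*s - 14).
Solve for Y(s) and write it as one ratio of polynomials.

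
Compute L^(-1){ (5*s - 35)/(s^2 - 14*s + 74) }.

Rewrite the denominator: s^2 - 14*s + 74 = (s - 7)^2 + 25.
The form in (s - 7) signals a first-shifting-theorem factor e^(7t).
Since L{cos(5t)} = s/(s^2 + 25), the inverse is e^(7*t)*cos(5*t), scaled by 5.

5*exp(7*t)*cos(5*t)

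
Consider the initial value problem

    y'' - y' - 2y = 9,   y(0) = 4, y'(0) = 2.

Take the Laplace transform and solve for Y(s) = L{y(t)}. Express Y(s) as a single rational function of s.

Transform both sides with L{·}.
The derivative rules (L{y''} = s^2 Y - s·y(0) - y'(0) and L{y'} = sY - y(0), with y(0) = 4, y'(0) = 2) turn the left side into (s^2 - s - 2)Y - (4*s - 2).
The right side is L{9} = 9/s.
So (s^2 - s - 2)Y = 9/s + (4*s - 2).
Isolate Y and clear denominators.

Y(s) = (4*s^2 - 2*s + 9)/(s^3 - s^2 - 2*s)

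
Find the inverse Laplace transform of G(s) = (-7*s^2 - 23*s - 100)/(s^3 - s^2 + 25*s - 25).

Factor the denominator: s^3 - s^2 + 25*s - 25 = (s - 1)*(s^2 + 25).
Partial fraction decomposition gives [-5/(s - 1)] + [-2*s/(s^2 + 25)] + [-25/(s^2 + 25)].
Invert each term: -5/(s - 1) ↔ -5e^(t); -2·s/(s^2 + 25) ↔ -2cos(5t); -5·5/(s^2 + 25) ↔ -5sin(5t).

-5*exp(t) - 5*sin(5*t) - 2*cos(5*t)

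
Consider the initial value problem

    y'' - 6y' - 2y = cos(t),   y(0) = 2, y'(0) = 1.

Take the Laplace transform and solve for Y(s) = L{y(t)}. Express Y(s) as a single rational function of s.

Transform both sides with L{·}.
Using L{y''} = s^2 Y - s·y(0) - y'(0) and L{y'} = sY - y(0), with y(0) = 2, y'(0) = 1, the left side becomes (s^2 - 6*s - 2)Y - (2*s - 11).
The right side is L{cos(t)} = s/(s^2 + 1).
So (s^2 - 6*s - 2)Y = s/(s^2 + 1) + (2*s - 11).
Solve for Y(s) and write it as one ratio of polynomials.

Y(s) = (2*s^3 - 11*s^2 + 3*s - 11)/(s^4 - 6*s^3 - s^2 - 6*s - 2)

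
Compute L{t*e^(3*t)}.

L{e^(3t)} = 1/(s - 3).
Then apply L{t·g(t)} = -d/ds[H(s)] with H(s) = 1/(s - 3):
differentiating 1 time and applying the sign gives (s - 3)^(-2).

(s - 3)^(-2)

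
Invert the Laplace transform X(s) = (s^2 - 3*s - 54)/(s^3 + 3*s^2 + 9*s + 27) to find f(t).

f(t) = -4*sin(3*t) + 3*cos(3*t) - 2*exp(-3*t)

Factor the denominator: s^3 + 3*s^2 + 9*s + 27 = (s + 3)*(s^2 + 9).
Partial fraction decomposition gives [-2/(s + 3)] + [3*s/(s^2 + 9)] + [-12/(s^2 + 9)].
Invert each term: -2/(s + 3) ↔ -2e^(-3t); 3·s/(s^2 + 9) ↔ 3cos(3t); -4·3/(s^2 + 9) ↔ -4sin(3t).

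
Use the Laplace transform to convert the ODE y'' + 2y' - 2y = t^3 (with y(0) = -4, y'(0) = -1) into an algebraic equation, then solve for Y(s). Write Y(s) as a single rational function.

Take the Laplace transform of both sides.
Using L{y''} = s^2 Y - s·y(0) - y'(0) and L{y'} = sY - y(0), with y(0) = -4, y'(0) = -1, the left side becomes (s^2 + 2*s - 2)Y - (-4*s - 9).
The right side is L{t^3} = 6/s^4.
So (s^2 + 2*s - 2)Y = 6/s^4 + (-4*s - 9).
Solve for Y(s) and write it as one ratio of polynomials.

Y(s) = (-4*s^5 - 9*s^4 + 6)/(s^6 + 2*s^5 - 2*s^4)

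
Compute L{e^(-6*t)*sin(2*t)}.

2/((s + 6)^2 + 4)

L{sin(2t)} = 2/(s^2 + 4).
By the first shifting theorem, multiplying by e^(-6t) replaces s with s + 6.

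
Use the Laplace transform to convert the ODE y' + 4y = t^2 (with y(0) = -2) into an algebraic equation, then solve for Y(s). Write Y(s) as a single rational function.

Laplace-transform each side.
The derivative rules (L{y'} = sY - y(0) = sY - (-2)) turn the left side into (s + 4)Y - (-2).
The right side is L{t^2} = 2/s^3.
So (s + 4)Y = 2/s^3 + (-2).
Solve for Y(s) and write it as one ratio of polynomials.

Y(s) = (-2*s^3 + 2)/(s^4 + 4*s^3)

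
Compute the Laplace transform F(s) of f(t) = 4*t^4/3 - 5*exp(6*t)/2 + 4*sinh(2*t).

The transform is linear, so treat each term independently.
(4)·[L{sinh(2t)} = 2/(s^2 - 4)]; (4/3)·[L{t^4} = 4!/s^5 = 24/s^5]; (-5/2)·[L{e^(6t)} = 1/(s - 6)].

F(s) = 8/(s^2 - 4) - 5/(2*(s - 6)) + 32/s^5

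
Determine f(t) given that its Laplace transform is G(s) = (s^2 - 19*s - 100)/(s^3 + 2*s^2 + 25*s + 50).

f(t) = -5*sin(5*t) + 3*cos(5*t) - 2*exp(-2*t)

Factor the denominator: s^3 + 2*s^2 + 25*s + 50 = (s + 2)*(s^2 + 25).
Partial fraction decomposition gives [-2/(s + 2)] + [3*s/(s^2 + 25)] + [-25/(s^2 + 25)].
Invert each term: -2/(s + 2) ↔ -2e^(-2t); 3·s/(s^2 + 25) ↔ 3cos(5t); -5·5/(s^2 + 25) ↔ -5sin(5t).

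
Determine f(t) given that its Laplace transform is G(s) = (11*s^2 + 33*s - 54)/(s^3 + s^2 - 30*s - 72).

f(t) = 6*exp(6*t) + 6*exp(-3*t) - exp(-4*t)

Factor the denominator: s^3 + s^2 - 30*s - 72 = (s - 6)*(s + 3)*(s + 4).
Partial fraction decomposition gives [6/(s - 6)] + [-1/(s + 4)] + [6/(s + 3)].
Invert each term: 6/(s - 6) ↔ 6e^(6t); -1/(s + 4) ↔ -e^(-4t); 6/(s + 3) ↔ 6e^(-3t).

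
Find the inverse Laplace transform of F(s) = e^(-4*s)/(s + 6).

The factor e^(-4s) signals a time shift by c = 4 (second shifting theorem).
L{e^(-6t)} = 1/(s + 6), so L^-1{1/(s + 6)} = e^(-6*t).
Hence the inverse is u(t - 4) times that function evaluated at t - 4.

Heaviside(t - 4)*(exp(-6*t + 24))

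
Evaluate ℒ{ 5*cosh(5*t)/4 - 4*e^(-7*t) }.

5*s/(4*(s^2 - 25)) - 4/(s + 7)

By linearity of the Laplace transform, transform each term separately.
(5/4)·[L{cosh(5t)} = s/(s^2 - 25)]; (-4)·[L{e^(-7t)} = 1/(s + 7)].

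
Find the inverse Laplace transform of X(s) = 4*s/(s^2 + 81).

4*cos(9*t)

Since L{cos(9t)} = s/(s^2 + 81), the inverse is cos(9*t), scaled by 4.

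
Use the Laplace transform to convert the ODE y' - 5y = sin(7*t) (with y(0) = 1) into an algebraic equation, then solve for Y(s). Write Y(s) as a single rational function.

Laplace-transform each side.
With L{y'} = sY - y(0) = sY - 1: the LHS transforms to (s - 5)Y - (1).
The right side is L{sin(7*t)} = 7/(s^2 + 49).
So (s - 5)Y = 7/(s^2 + 49) + (1).
Isolate Y and clear denominators.

Y(s) = (s^2 + 56)/(s^3 - 5*s^2 + 49*s - 245)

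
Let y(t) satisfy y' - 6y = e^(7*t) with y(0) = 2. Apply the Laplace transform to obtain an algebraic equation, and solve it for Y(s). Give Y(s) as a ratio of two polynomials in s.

Laplace-transform each side.
The derivative rules (L{y'} = sY - y(0) = sY - 2) turn the left side into (s - 6)Y - (2).
The right side is L{e^(7*t)} = 1/(s - 7).
So (s - 6)Y = 1/(s - 7) + (2).
Divide through and combine into a single rational function.

Y(s) = (2*s - 13)/(s^2 - 13*s + 42)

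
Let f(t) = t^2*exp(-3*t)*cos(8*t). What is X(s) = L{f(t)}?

X(s) = 2*(s + 3)*(s^2 + 6*s - 183)/(s^2 + 6*s + 73)^3

L{cos(8t)} = s/(s^2 + 64).
Multiplying by e^(-3t) shifts s → s + 3, so L{exp(-3*t)*cos(8*t)} = (s + 3)/((s + 3)^2 + 64).
Then apply L{t^2·g(t)} = (-1)^2 d^2/ds^2[G(s)] with G(s) = (s + 3)/((s + 3)^2 + 64):
differentiating 2 times and applying the sign gives 2*(s + 3)*(s^2 + 6*s - 183)/(s^2 + 6*s + 73)^3.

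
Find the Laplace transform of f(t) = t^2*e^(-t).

L{e^(-t)} = 1/(s + 1).
Then apply L{t^2·g(t)} = (-1)^2 d^2/ds^2[G(s)] with G(s) = 1/(s + 1):
differentiating 2 times and applying the sign gives 2/(s + 1)^3.

2/(s + 1)^3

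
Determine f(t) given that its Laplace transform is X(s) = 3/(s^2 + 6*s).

Rewrite the denominator: s^2 + 6*s = (s + 3)^2 - 9.
The form in (s + 3) signals a first-shifting-theorem factor e^(-3t).
Since L{sinh(3t)} = 3/(s^2 - 9), the inverse is e^(-3*t)*sinh(3*t).

f(t) = exp(-3*t)*sinh(3*t)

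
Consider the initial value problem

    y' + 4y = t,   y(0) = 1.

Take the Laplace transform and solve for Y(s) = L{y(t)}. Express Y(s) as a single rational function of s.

Apply the Laplace transform to the equation.
With L{y'} = sY - y(0) = sY - 1: the LHS transforms to (s + 4)Y - (1).
The right side is L{t} = s^(-2).
So (s + 4)Y = s^(-2) + (1).
Solve for Y(s) and write it as one ratio of polynomials.

Y(s) = (s^2 + 1)/(s^3 + 4*s^2)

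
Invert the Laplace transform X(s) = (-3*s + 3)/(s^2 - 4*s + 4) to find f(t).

Factor the denominator: s^2 - 4*s + 4 = (s - 2)^2.
Partial fraction decomposition gives [-3/(s - 2)] + [-3/(s - 2)^2].
Invert each term: -3/(s - 2) ↔ -3e^(2t); -3/(s - 2)^2 ↔ -3t·e^(2t).

f(t) = -3*t*exp(2*t) - 3*exp(2*t)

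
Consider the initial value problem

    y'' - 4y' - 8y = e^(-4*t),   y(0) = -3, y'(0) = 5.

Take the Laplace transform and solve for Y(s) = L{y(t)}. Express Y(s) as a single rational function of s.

Y(s) = (-3*s^2 + 5*s + 69)/(s^3 - 24*s - 32)

Transform both sides with L{·}.
The derivative rules (L{y''} = s^2 Y - s·y(0) - y'(0) and L{y'} = sY - y(0), with y(0) = -3, y'(0) = 5) turn the left side into (s^2 - 4*s - 8)Y - (-3*s + 17).
The right side is L{e^(-4*t)} = 1/(s + 4).
So (s^2 - 4*s - 8)Y = 1/(s + 4) + (-3*s + 17).
Divide through and combine into a single rational function.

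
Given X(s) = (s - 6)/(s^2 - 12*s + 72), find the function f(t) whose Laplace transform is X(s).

Rewrite the denominator: s^2 - 12*s + 72 = (s - 6)^2 + 36.
The form in (s - 6) signals a first-shifting-theorem factor e^(6t).
Since L{cos(6t)} = s/(s^2 + 36), the inverse is e^(6*t)*cos(6*t).

f(t) = exp(6*t)*cos(6*t)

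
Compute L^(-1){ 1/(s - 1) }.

Since L{e^(t)} = 1/(s - 1), the inverse is e^(t).

exp(t)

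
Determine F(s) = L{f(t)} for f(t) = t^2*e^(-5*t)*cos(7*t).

F(s) = 2*(s + 5)*(s^2 + 10*s - 122)/(s^2 + 10*s + 74)^3

L{cos(7t)} = s/(s^2 + 49).
Multiplying by e^(-5t) shifts s → s + 5, so L{e^(-5*t)*cos(7*t)} = (s + 5)/((s + 5)^2 + 49).
Then apply L{t^2·g(t)} = (-1)^2 d^2/ds^2[G(s)] with G(s) = (s + 5)/((s + 5)^2 + 49):
differentiating 2 times and applying the sign gives 2*(s + 5)*(s^2 + 10*s - 122)/(s^2 + 10*s + 74)^3.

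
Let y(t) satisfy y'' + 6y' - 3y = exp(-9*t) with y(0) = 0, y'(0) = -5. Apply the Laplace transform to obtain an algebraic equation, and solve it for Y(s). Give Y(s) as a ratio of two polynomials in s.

Laplace-transform each side.
Using L{y''} = s^2 Y - s·y(0) - y'(0) and L{y'} = sY - y(0), with y(0) = 0, y'(0) = -5, the left side becomes (s^2 + 6*s - 3)Y - (-5).
The right side is L{exp(-9*t)} = 1/(s + 9).
So (s^2 + 6*s - 3)Y = 1/(s + 9) + (-5).
Isolate Y and clear denominators.

Y(s) = (-5*s - 44)/(s^3 + 15*s^2 + 51*s - 27)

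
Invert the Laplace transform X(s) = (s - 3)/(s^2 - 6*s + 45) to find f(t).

f(t) = exp(3*t)*cos(6*t)

Rewrite the denominator: s^2 - 6*s + 45 = (s - 3)^2 + 36.
The form in (s - 3) signals a first-shifting-theorem factor e^(3t).
Since L{cos(6t)} = s/(s^2 + 36), the inverse is e^(3*t)*cos(6*t).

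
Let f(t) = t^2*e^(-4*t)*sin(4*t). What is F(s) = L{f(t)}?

L{sin(4t)} = 4/(s^2 + 16).
Multiplying by e^(-4t) shifts s → s + 4, so L{e^(-4*t)*sin(4*t)} = 4/((s + 4)^2 + 16).
Then apply L{t^2·g(t)} = (-1)^2 d^2/ds^2[G(s)] with G(s) = 4/((s + 4)^2 + 16):
differentiating 2 times and applying the sign gives 8*(3*s^2 + 24*s + 32)/(s^2 + 8*s + 32)^3.

F(s) = 8*(3*s^2 + 24*s + 32)/(s^2 + 8*s + 32)^3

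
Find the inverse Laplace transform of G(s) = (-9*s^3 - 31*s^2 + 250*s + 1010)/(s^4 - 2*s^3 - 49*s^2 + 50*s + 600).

Factor the denominator: s^4 - 2*s^3 - 49*s^2 + 50*s + 600 = (s - 6)*(s - 5)*(s + 4)*(s + 5).
Partial fraction decomposition gives [-1/(s + 5)] + [-4/(s - 5)] + [-5/(s - 6)] + [1/(s + 4)].
Invert each term: -1/(s + 5) ↔ -e^(-5t); -4/(s - 5) ↔ -4e^(5t); -5/(s - 6) ↔ -5e^(6t); 1/(s + 4) ↔ e^(-4t).

-5*exp(6*t) - 4*exp(5*t) + exp(-4*t) - exp(-5*t)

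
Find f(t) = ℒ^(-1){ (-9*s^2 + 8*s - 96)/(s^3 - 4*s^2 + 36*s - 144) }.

f(t) = -4*exp(4*t) - 2*sin(6*t) - 5*cos(6*t)

Factor the denominator: s^3 - 4*s^2 + 36*s - 144 = (s - 4)*(s^2 + 36).
Partial fraction decomposition gives [-4/(s - 4)] + [-5*s/(s^2 + 36)] + [-12/(s^2 + 36)].
Invert each term: -4/(s - 4) ↔ -4e^(4t); -5·s/(s^2 + 36) ↔ -5cos(6t); -2·6/(s^2 + 36) ↔ -2sin(6t).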